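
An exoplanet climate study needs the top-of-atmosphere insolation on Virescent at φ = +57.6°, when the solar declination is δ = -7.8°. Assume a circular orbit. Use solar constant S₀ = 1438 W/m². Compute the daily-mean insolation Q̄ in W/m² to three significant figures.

cos H₀ = −tan(+57.6°) tan(-7.800°) = 0.2159, H₀ = 1.3532 rad.
Bracket: H₀ sin φ sin δ + cos φ cos δ sin H₀ = 1.3532×0.84433×-0.13572 + 0.53583×0.99075×0.97643 = -0.155067 + 0.518361 = 0.363294.
Q̄ = (S₀/π) × [bracket] = (1438/π) × 0.363294 = 166.3 W/m².

Q̄ ≈ 166 W/m²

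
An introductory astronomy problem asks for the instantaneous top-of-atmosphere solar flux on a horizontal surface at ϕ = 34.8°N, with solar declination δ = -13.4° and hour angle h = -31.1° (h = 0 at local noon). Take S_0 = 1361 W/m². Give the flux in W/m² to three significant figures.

751 W/m²

cos θ_z = sin ϕ sin δ + cos ϕ cos δ cos h = -0.132262 + 0.683981 = 0.551719.
Flux = S_0 · cos θ_z = 1361 × 0.551719 = 750.9 W/m².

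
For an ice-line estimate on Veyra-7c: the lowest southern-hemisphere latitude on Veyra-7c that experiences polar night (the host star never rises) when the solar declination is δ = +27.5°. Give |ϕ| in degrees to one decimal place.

|ϕ| = 62.5°

Polar night requires cos h₀ = −tan ϕ tan δ ≥ 1, i.e. tan ϕ tan δ ≤ −1.
The boundary is |tan ϕ| · |tan δ| = 1, so |ϕ| = 90° − |δ| = 90° − 27.5° = 62.5° in the southern hemisphere.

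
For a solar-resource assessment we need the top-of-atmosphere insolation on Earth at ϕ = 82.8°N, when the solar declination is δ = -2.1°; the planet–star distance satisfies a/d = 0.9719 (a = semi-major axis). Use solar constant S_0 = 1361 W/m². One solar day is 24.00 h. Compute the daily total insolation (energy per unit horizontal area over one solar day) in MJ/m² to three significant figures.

2.60 MJ/m²

cos h₀ = −tan(+82.8°) tan(-2.100°) = 0.2903, h₀ = 1.2763 rad.
Bracket: h₀ sin ϕ sin δ + cos ϕ cos δ sin h₀ = 1.2763×0.99211×-0.03664 + 0.12533×0.99933×0.95695 = -0.046395 + 0.119854 = 0.073459.
Inverse-square distance factor (a/d)² = 0.9719² = 0.944590.
Q̄ = (S_0/π) × 0.944590 × [bracket] = (1361/π) × 0.944590 × 0.073459 = 30.061 W/m².
Daily total = Q̄ × 24.00 h × 3600 s/h = 30.061 × 24.00 × 3600 / 10⁶ = 2.597 MJ/m².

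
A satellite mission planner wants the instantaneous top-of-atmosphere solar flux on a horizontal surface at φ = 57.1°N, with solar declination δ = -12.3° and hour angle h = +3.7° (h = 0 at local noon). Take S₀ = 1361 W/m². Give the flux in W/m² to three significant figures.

477 W/m²

cos θ_z = sin φ sin δ + cos φ cos δ cos h = -0.178865 + 0.529600 = 0.350735.
Flux = S₀ · cos θ_z = 1361 × 0.350735 = 477.4 W/m².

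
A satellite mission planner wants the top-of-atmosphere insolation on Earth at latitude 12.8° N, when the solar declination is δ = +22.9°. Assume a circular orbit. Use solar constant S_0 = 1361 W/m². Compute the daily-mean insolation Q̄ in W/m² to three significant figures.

cos h₀ = −tan(+12.8°) tan(+22.900°) = -0.0960, h₀ = 1.6669 rad.
Bracket: h₀ sin ϕ sin δ + cos ϕ cos δ sin h₀ = 1.6669×0.22155×0.38912 + 0.97515×0.92119×0.99538 = 0.143703 + 0.894148 = 1.037851.
Q̄ = (S_0/π) × [bracket] = (1361/π) × 1.037851 = 449.6 W/m².

Q̄ ≈ 450 W/m²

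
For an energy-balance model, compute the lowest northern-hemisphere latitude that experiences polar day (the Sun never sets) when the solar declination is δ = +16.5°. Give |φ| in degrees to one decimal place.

Polar day requires cos H₀ = −tan φ tan δ ≤ −1, i.e. tan φ tan δ ≥ 1.
The boundary is |tan φ| · |tan δ| = 1, so |φ| = 90° − |δ| = 90° − 16.5° = 73.5° in the northern hemisphere.

|φ| = 73.5°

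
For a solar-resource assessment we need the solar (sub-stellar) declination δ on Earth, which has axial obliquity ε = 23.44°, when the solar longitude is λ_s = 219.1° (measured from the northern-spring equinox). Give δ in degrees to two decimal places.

δ = -14.53°

sin δ = sin ε · sin λ_s = sin 23.44° × sin 219.1° = -0.250876.
δ = arcsin(-0.250876) = -14.53°.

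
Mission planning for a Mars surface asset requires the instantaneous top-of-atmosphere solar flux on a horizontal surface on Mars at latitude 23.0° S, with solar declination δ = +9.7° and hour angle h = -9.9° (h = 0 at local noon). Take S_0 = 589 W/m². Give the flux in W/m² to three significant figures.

488 W/m²

cos θ_z = sin ϕ sin δ + cos ϕ cos δ cos h = -0.065834 + 0.893834 = 0.828000.
Flux = S_0 · cos θ_z = 589 × 0.828000 = 487.7 W/m².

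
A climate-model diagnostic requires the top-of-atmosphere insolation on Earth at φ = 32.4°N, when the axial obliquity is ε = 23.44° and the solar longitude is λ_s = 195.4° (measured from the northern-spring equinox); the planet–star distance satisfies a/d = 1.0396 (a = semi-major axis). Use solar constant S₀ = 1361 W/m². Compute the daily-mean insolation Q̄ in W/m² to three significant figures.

Q̄ ≈ 352 W/m²

Solar declination: sin δ = sin ε · sin λ_s = sin 23.44° × sin 195.4° = -0.10564, so δ = -6.064°.
cos H₀ = −tan(+32.4°) tan(-6.064°) = 0.0674, H₀ = 1.5033 rad.
Bracket: H₀ sin φ sin δ + cos φ cos δ sin H₀ = 1.5033×0.53583×-0.10564 + 0.84433×0.99440×0.99773 = -0.085094 + 0.837696 = 0.752602.
Inverse-square distance factor (a/d)² = 1.0396² = 1.080768.
Q̄ = (S₀/π) × 1.080768 × [bracket] = (1361/π) × 1.080768 × 0.752602 = 352.4 W/m².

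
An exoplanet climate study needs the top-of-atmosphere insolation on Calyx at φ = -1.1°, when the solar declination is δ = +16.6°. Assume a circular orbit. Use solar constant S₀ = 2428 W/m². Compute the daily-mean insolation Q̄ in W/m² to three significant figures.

Q̄ ≈ 734 W/m²

cos H₀ = −tan(-1.1°) tan(+16.600°) = 0.0057, H₀ = 1.5651 rad.
Bracket: H₀ sin φ sin δ + cos φ cos δ sin H₀ = 1.5651×-0.01920×0.28569 + 0.99982×0.95832×0.99998 = -0.008585 + 0.958128 = 0.949543.
Q̄ = (S₀/π) × [bracket] = (2428/π) × 0.949543 = 733.9 W/m².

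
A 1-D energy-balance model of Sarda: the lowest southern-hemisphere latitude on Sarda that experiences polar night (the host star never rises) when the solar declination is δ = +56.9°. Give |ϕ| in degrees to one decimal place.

Polar night requires cos h₀ = −tan ϕ tan δ ≥ 1, i.e. tan ϕ tan δ ≤ −1.
The boundary is |tan ϕ| · |tan δ| = 1, so |ϕ| = 90° − |δ| = 90° − 56.9° = 33.1° in the southern hemisphere.

|ϕ| = 33.1°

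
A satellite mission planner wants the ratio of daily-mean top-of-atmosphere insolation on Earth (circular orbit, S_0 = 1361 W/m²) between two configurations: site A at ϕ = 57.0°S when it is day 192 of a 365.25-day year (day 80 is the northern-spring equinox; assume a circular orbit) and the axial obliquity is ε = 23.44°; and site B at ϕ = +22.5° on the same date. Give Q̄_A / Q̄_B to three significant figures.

Q̄_A / Q̄_B ≈ 0.105

— Configuration A (ϕ=-57.0°):
Solar longitude: L_s = 360° × (192 − 80)/365.25 = 110.390°.
sin δ = sin 23.44° × sin 110.390° = 0.37286, so δ = +21.892°.
cos h₀ = −tan(-57.0°) tan(+21.892°) = 0.6188, h₀ = 0.9036 rad.
Bracket: h₀ sin ϕ sin δ + cos ϕ cos δ sin h₀ = 0.9036×-0.83867×0.37286 + 0.54464×0.92789×0.78556 = -0.282562 + 0.396995 = 0.114433.
Q̄ = (S_0/π) × [bracket] = (1361/π) × 0.114433 = 49.575 W/m².
— Configuration B (ϕ=+22.5°):
cos h₀ = −tan(+22.5°) tan(+21.892°) = -0.1664, h₀ = 1.7380 rad.
Bracket: h₀ sin ϕ sin δ + cos ϕ cos δ sin h₀ = 1.7380×0.38268×0.37286 + 0.92388×0.92789×0.98605 = 0.247988 + 0.845300 = 1.093288.
Q̄ = (S_0/π) × [bracket] = (1361/π) × 1.093288 = 473.63 W/m².
Ratio Q̄_A / Q̄_B = 49.575 / 473.63 = 0.1047.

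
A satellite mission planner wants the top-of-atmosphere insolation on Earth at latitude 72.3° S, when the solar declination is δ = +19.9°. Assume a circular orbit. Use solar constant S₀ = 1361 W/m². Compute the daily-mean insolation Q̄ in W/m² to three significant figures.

Q̄ ≈ 0.00 W/m²

cos H₀ = −tan(-72.3°) tan(+19.900°) = 1.1343 ≥ 1 ⇒ polar night, H₀ = 0 and Q̄ = 0.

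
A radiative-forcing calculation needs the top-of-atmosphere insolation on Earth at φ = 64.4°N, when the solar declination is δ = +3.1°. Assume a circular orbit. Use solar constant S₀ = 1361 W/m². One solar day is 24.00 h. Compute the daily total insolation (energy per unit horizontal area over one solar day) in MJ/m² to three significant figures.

cos H₀ = −tan(+64.4°) tan(+3.100°) = -0.1130, H₀ = 1.6841 rad.
Bracket: H₀ sin φ sin δ + cos φ cos δ sin H₀ = 1.6841×0.90183×0.05408 + 0.43209×0.99854×0.99359 = 0.082135 + 0.428693 = 0.510828.
Q̄ = (S₀/π) × [bracket] = (1361/π) × 0.510828 = 221.30 W/m².
Daily total = Q̄ × 24.00 h × 3600 s/h = 221.30 × 24.00 × 3600 / 10⁶ = 19.12 MJ/m².

19.1 MJ/m²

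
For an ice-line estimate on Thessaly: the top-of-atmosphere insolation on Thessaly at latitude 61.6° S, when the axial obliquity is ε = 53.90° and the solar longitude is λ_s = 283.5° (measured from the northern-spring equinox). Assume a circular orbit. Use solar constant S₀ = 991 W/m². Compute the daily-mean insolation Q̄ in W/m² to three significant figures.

Solar declination: sin δ = sin ε · sin λ_s = sin 53.90° × sin 283.5° = -0.78567, so δ = -51.782°.
cos H₀ = −tan(-61.6°) tan(-51.782°) = -2.3487 ≤ −1 ⇒ polar day, H₀ = π.
Bracket: H₀ sin φ sin δ + cos φ cos δ sin H₀ = 3.1416×-0.87965×-0.78567 + 0.47562×0.61865×0.00000 = 2.171206 + 0.000000 = 2.171206.
Q̄ = (S₀/π) × [bracket] = (991/π) × 2.171206 = 684.9 W/m².

Q̄ ≈ 685 W/m²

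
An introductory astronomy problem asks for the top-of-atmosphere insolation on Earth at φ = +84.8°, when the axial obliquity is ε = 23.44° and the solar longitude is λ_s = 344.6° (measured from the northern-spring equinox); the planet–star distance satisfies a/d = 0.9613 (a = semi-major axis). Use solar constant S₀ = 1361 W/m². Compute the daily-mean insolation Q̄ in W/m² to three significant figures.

Solar declination: sin δ = sin ε · sin λ_s = sin 23.44° × sin 344.6° = -0.10564, so δ = -6.064°.
cos H₀ = −tan(+84.8°) tan(-6.064°) = 1.1673 ≥ 1 ⇒ polar night, H₀ = 0 and Q̄ = 0.
Inverse-square distance factor (a/d)² = 0.9613² = 0.924098.

Q̄ ≈ 0.00 W/m²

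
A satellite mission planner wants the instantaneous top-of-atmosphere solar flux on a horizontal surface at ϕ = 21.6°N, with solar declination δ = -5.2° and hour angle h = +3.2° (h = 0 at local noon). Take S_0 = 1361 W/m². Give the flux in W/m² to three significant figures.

1.21e+03 W/m²

cos θ_z = sin ϕ sin δ + cos ϕ cos δ cos h = -0.033364 + 0.924506 = 0.891142.
Flux = S_0 · cos θ_z = 1361 × 0.891142 = 1213 W/m².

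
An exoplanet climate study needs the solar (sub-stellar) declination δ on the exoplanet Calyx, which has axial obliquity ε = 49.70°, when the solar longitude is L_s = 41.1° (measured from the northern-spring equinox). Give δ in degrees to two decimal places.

sin δ = sin ε · sin L_s = sin 49.70° × sin 41.1° = 0.501359.
δ = arcsin(0.501359) = +30.09°.

δ = +30.09°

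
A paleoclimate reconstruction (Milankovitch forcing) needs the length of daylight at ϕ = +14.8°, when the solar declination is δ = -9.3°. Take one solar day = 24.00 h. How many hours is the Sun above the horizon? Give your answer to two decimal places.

cos h₀ = −tan ϕ · tan δ = −tan(+14.8°) × tan(-9.300°) = 0.0433, so h₀ = 1.5275 rad = 87.52°.
Daylight = 2h₀/(2π) × 24.00 h = (1.5275/π) × 24.00 = 11.67 h.

11.67 h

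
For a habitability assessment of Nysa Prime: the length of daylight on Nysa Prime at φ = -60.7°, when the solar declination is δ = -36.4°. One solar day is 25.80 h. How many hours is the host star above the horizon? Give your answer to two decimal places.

Sunrise equation: cos H₀ = −tan φ · tan δ = -1.3138 ≤ −1, so the host star never sets (polar day) and H₀ = π.
Daylight = 2H₀/(2π) × 25.80 h = (3.1416/π) × 25.80 = 25.80 h.

25.80 h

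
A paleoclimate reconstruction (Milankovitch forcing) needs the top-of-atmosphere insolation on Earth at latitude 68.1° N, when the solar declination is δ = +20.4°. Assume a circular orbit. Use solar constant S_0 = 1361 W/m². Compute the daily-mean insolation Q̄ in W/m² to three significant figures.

Q̄ ≈ 443 W/m²

cos h₀ = −tan(+68.1°) tan(+20.400°) = -0.9251, h₀ = 2.7522 rad.
Bracket: h₀ sin ϕ sin δ + cos ϕ cos δ sin h₀ = 2.7522×0.92784×0.34857 + 0.37299×0.93728×0.37967 = 0.890109 + 0.132731 = 1.022840.
Q̄ = (S_0/π) × [bracket] = (1361/π) × 1.022840 = 443.1 W/m².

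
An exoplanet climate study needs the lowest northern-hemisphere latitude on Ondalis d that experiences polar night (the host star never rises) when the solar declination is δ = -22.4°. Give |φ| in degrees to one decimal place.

Polar night requires cos H₀ = −tan φ tan δ ≥ 1, i.e. tan φ tan δ ≤ −1.
The boundary is |tan φ| · |tan δ| = 1, so |φ| = 90° − |δ| = 90° − 22.4° = 67.6° in the northern hemisphere.

|φ| = 67.6°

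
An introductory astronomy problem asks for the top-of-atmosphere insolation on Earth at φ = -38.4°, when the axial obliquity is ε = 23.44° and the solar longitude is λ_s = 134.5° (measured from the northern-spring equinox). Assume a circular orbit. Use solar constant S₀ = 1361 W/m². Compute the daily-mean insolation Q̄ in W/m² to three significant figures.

Q̄ ≈ 215 W/m²

Solar declination: sin δ = sin ε · sin λ_s = sin 23.44° × sin 134.5° = 0.28372, so δ = +16.483°.
cos H₀ = −tan(-38.4°) tan(+16.483°) = 0.2345, H₀ = 1.3341 rad.
Bracket: H₀ sin φ sin δ + cos φ cos δ sin H₀ = 1.3341×-0.62115×0.28372 + 0.78369×0.95891×0.97211 = -0.235112 + 0.730529 = 0.495417.
Q̄ = (S₀/π) × [bracket] = (1361/π) × 0.495417 = 214.6 W/m².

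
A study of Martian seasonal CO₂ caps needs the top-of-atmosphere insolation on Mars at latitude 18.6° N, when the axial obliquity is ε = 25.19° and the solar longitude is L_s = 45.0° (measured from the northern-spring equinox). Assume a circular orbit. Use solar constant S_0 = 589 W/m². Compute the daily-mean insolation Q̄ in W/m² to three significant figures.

Solar declination: sin δ = sin ε · sin L_s = sin 25.19° × sin 45.0° = 0.30096, so δ = +17.515°.
cos h₀ = −tan(+18.6°) tan(+17.515°) = -0.1062, h₀ = 1.6772 rad.
Bracket: h₀ sin ϕ sin δ + cos ϕ cos δ sin h₀ = 1.6772×0.31896×0.30096 + 0.94777×0.95364×0.99434 = 0.161001 + 0.898716 = 1.059717.
Q̄ = (S_0/π) × [bracket] = (589/π) × 1.059717 = 198.7 W/m².

Q̄ ≈ 199 W/m²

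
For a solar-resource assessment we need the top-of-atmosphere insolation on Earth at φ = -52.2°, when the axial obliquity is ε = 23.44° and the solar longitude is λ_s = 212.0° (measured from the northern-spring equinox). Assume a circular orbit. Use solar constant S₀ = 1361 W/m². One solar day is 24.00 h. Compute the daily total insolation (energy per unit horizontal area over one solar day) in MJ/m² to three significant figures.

33.1 MJ/m²

Solar declination: sin δ = sin ε · sin λ_s = sin 23.44° × sin 212.0° = -0.21080, so δ = -12.169°.
cos H₀ = −tan(-52.2°) tan(-12.169°) = -0.2780, H₀ = 1.8525 rad.
Bracket: H₀ sin φ sin δ + cos φ cos δ sin H₀ = 1.8525×-0.79016×-0.21080 + 0.61291×0.97753×0.96058 = 0.308563 + 0.575520 = 0.884083.
Q̄ = (S₀/π) × [bracket] = (1361/π) × 0.884083 = 383.00 W/m².
Daily total = Q̄ × 24.00 h × 3600 s/h = 383.00 × 24.00 × 3600 / 10⁶ = 33.09 MJ/m².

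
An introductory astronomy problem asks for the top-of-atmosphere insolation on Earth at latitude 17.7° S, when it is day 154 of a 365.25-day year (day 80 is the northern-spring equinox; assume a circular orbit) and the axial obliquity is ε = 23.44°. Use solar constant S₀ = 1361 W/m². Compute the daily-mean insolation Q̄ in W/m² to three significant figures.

Q̄ ≈ 306 W/m²

Solar longitude: λ_s = 360° × (154 − 80)/365.25 = 72.936°.
sin δ = sin 23.44° × sin 72.936° = 0.38028, so δ = +22.351°.
cos H₀ = −tan(-17.7°) tan(+22.351°) = 0.1312, H₀ = 1.4392 rad.
Bracket: H₀ sin φ sin δ + cos φ cos δ sin H₀ = 1.4392×-0.30403×0.38028 + 0.95266×0.92487×0.99135 = -0.166395 + 0.873465 = 0.707070.
Q̄ = (S₀/π) × [bracket] = (1361/π) × 0.707070 = 306.3 W/m².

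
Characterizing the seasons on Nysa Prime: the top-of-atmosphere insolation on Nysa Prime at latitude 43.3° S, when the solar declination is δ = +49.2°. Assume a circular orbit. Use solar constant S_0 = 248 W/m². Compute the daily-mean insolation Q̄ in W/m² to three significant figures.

Q̄ ≈ 0.00 W/m²

cos h₀ = −tan(-43.3°) tan(+49.200°) = 1.0917 ≥ 1 ⇒ polar night, h₀ = 0 and Q̄ = 0.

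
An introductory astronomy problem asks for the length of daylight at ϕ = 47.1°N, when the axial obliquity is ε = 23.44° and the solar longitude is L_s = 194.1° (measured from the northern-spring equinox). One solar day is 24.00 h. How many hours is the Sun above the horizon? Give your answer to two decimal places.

Solar declination: sin δ = sin ε · sin L_s = sin 23.44° × sin 194.1° = -0.09691, so δ = -5.561°.
cos h₀ = −tan ϕ · tan δ = −tan(+47.1°) × tan(-5.561°) = 0.1048, so h₀ = 1.4658 rad = 83.99°.
Daylight = 2h₀/(2π) × 24.00 h = (1.4658/π) × 24.00 = 11.20 h.

11.20 h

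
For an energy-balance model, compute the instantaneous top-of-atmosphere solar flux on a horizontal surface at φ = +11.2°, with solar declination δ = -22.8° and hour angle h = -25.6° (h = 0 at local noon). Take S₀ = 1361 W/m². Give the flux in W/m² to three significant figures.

cos θ_z = sin φ sin δ + cos φ cos δ cos h = -0.075269 + 0.815533 = 0.740264.
Flux = S₀ · cos θ_z = 1361 × 0.740264 = 1007 W/m².

1.01e+03 W/m²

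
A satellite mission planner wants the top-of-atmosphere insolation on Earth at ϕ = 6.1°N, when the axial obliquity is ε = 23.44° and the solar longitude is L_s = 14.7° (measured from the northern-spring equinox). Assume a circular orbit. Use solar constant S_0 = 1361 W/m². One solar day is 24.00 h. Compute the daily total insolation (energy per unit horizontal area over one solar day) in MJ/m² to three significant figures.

Solar declination: sin δ = sin ε · sin L_s = sin 23.44° × sin 14.7° = 0.10094, so δ = +5.793°.
cos h₀ = −tan(+6.1°) tan(+5.793°) = -0.0108, h₀ = 1.5816 rad.
Bracket: h₀ sin ϕ sin δ + cos ϕ cos δ sin h₀ = 1.5816×0.10626×0.10094 + 0.99434×0.99489×0.99994 = 0.016964 + 0.989200 = 1.006164.
Q̄ = (S_0/π) × [bracket] = (1361/π) × 1.006164 = 435.89 W/m².
Daily total = Q̄ × 24.00 h × 3600 s/h = 435.89 × 24.00 × 3600 / 10⁶ = 37.66 MJ/m².

37.7 MJ/m²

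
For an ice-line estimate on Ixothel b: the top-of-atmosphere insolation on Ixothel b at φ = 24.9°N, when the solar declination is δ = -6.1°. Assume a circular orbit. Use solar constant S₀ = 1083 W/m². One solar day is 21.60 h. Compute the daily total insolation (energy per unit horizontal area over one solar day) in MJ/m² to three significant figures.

cos H₀ = −tan(+24.9°) tan(-6.100°) = 0.0496, H₀ = 1.5212 rad.
Bracket: H₀ sin φ sin δ + cos φ cos δ sin H₀ = 1.5212×0.42104×-0.10626 + 0.90704×0.99434×0.99877 = -0.068058 + 0.900797 = 0.832739.
Q̄ = (S₀/π) × [bracket] = (1083/π) × 0.832739 = 287.07 W/m².
Daily total = Q̄ × 21.60 h × 3600 s/h = 287.07 × 21.60 × 3600 / 10⁶ = 22.32 MJ/m².

22.3 MJ/m²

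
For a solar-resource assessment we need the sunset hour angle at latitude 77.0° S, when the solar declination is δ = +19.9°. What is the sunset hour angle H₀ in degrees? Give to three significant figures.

cos H₀ = −tan φ · tan δ = 1.5680 ≥ 1, so the Sun never rises (polar night) and H₀ = 0.

H₀ = 0.00°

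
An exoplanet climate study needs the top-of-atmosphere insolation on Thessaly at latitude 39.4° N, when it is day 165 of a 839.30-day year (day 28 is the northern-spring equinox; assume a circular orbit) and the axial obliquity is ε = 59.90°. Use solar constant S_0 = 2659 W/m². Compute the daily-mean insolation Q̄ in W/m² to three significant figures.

Q̄ ≈ 1.26e+03 W/m²

Solar longitude: L_s = 360° × (165 − 28)/839.30 = 58.763°.
sin δ = sin 59.90° × sin 58.763° = 0.73973, so δ = +47.709°.
cos h₀ = −tan(+39.4°) tan(+47.709°) = -0.9030, h₀ = 2.6975 rad.
Bracket: h₀ sin ϕ sin δ + cos ϕ cos δ sin h₀ = 2.6975×0.63473×0.73973 + 0.77273×0.67290×0.42966 = 1.266554 + 0.223410 = 1.489964.
Q̄ = (S_0/π) × [bracket] = (2659/π) × 1.489964 = 1261 W/m².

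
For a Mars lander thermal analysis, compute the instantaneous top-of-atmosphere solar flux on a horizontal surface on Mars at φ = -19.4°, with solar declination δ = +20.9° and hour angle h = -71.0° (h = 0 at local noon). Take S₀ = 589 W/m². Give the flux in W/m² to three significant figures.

99.2 W/m²

cos θ_z = sin φ sin δ + cos φ cos δ cos h = -0.118494 + 0.286879 = 0.168385.
Flux = S₀ · cos θ_z = 589 × 0.168385 = 99.18 W/m².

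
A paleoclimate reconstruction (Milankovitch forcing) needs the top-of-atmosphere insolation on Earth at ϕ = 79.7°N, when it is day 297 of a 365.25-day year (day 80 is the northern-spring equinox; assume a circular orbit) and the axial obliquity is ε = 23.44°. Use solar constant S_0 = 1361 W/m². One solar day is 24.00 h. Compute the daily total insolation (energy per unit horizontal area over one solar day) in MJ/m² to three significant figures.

0.00 MJ/m²

Solar longitude: L_s = 360° × (297 − 80)/365.25 = 213.881°.
sin δ = sin 23.44° × sin 213.881° = -0.22175, so δ = -12.812°.
cos h₀ = −tan(+79.7°) tan(-12.812°) = 1.2514 ≥ 1 ⇒ polar night, h₀ = 0 and Q̄ = 0.
Daily total = Q̄ × 24.00 h × 3600 s/h = 0.00 MJ/m².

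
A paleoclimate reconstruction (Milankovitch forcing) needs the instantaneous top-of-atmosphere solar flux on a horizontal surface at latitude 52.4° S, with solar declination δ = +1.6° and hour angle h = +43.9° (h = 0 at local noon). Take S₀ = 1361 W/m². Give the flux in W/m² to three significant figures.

cos θ_z = sin φ sin δ + cos φ cos δ cos h = -0.022122 + 0.439469 = 0.417347.
Flux = S₀ · cos θ_z = 1361 × 0.417347 = 568.0 W/m².

568 W/m²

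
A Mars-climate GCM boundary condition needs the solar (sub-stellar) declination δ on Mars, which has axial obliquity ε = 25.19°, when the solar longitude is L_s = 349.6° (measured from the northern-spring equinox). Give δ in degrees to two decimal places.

δ = -4.41°

sin δ = sin ε · sin L_s = sin 25.19° × sin 349.6° = -0.076833.
δ = arcsin(-0.076833) = -4.41°.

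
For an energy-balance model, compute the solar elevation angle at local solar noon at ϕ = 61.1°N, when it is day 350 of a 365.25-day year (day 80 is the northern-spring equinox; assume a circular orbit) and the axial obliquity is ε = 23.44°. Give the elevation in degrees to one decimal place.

5.5°

Solar longitude: L_s = 360° × (350 − 80)/365.25 = 266.119°.
sin δ = sin 23.44° × sin 266.119° = -0.39688, so δ = -23.383°.
At local noon the hour angle is zero, so the zenith angle equals |ϕ − δ| = |+61.1° − (-23.383°)| = 84.483°.
Elevation = 90° − 84.483° = 5.5°.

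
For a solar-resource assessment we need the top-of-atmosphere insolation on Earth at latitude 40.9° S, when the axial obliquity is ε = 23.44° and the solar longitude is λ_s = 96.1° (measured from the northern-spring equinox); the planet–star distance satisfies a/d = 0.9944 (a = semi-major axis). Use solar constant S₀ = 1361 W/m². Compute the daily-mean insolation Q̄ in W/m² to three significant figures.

Q̄ ≈ 144 W/m²

Solar declination: sin δ = sin ε · sin λ_s = sin 23.44° × sin 96.1° = 0.39554, so δ = +23.299°.
cos H₀ = −tan(-40.9°) tan(+23.299°) = 0.3730, H₀ = 1.1885 rad.
Bracket: H₀ sin φ sin δ + cos φ cos δ sin H₀ = 1.1885×-0.65474×0.39554 + 0.75585×0.91845×0.92781 = -0.307793 + 0.644095 = 0.336302.
Inverse-square distance factor (a/d)² = 0.9944² = 0.988831.
Q̄ = (S₀/π) × 0.988831 × [bracket] = (1361/π) × 0.988831 × 0.336302 = 144.1 W/m².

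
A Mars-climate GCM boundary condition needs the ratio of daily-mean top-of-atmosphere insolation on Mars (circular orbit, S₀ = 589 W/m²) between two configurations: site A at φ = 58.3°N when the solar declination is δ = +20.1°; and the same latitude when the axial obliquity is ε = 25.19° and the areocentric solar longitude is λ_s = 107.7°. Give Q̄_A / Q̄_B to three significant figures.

Q̄_A / Q̄_B ≈ 0.904

— Configuration A (φ=+58.3°):
cos H₀ = −tan(+58.3°) tan(+20.100°) = -0.5925, H₀ = 2.2050 rad.
Bracket: H₀ sin φ sin δ + cos φ cos δ sin H₀ = 2.2050×0.85081×0.34366 + 0.52547×0.93909×0.80556 = 0.644719 + 0.397515 = 1.042234.
Q̄ = (S₀/π) × [bracket] = (589/π) × 1.042234 = 195.40 W/m².
— Configuration B (φ=+58.3°):
sin δ = sin 25.19° × sin 107.7° = 0.40547, so δ = +23.921°.
cos H₀ = −tan(+58.3°) tan(+23.921°) = -0.7182, H₀ = 2.3720 rad.
Bracket: H₀ sin φ sin δ + cos φ cos δ sin H₀ = 2.3720×0.85081×0.40547 + 0.52547×0.91411×0.69583 = 0.818288 + 0.334233 = 1.152521.
Q̄ = (S₀/π) × [bracket] = (589/π) × 1.152521 = 216.08 W/m².
Ratio Q̄_A / Q̄_B = 195.40 / 216.08 = 0.9043.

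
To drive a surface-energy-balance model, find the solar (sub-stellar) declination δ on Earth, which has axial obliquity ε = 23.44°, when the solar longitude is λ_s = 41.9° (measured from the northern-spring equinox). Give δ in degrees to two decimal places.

sin δ = sin ε · sin λ_s = sin 23.44° × sin 41.9° = 0.265656.
δ = arcsin(0.265656) = +15.41°.

δ = +15.41°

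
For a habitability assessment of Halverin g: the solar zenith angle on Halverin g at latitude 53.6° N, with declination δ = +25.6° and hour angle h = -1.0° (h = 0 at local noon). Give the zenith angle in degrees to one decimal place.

cos θ_z = sin ϕ sin δ + cos ϕ cos δ cos h = 0.347783 + 0.535083 = 0.882866.
θ_z = arccos(0.882866) = 28.0°.

θ_z = 28.0°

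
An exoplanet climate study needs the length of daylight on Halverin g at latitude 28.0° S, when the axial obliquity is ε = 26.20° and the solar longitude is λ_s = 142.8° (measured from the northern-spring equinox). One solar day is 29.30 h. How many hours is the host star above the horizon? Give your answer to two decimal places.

Solar declination: sin δ = sin ε · sin λ_s = sin 26.20° × sin 142.8° = 0.26693, so δ = +15.482°.
cos H₀ = −tan φ · tan δ = −tan(-28.0°) × tan(+15.482°) = 0.1473, so H₀ = 1.4230 rad = 81.53°.
Daylight = 2H₀/(2π) × 29.30 h = (1.4230/π) × 29.30 = 13.27 h.

13.27 h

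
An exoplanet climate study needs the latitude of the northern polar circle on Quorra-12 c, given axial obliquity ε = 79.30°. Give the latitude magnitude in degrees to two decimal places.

10.70°

The polar circle is the lowest latitude that experiences at least one full rotation of continuous daylight at the northern-summer solstice; it lies at |φ| = 90° − ε = 90° − 79.30° = 10.70°.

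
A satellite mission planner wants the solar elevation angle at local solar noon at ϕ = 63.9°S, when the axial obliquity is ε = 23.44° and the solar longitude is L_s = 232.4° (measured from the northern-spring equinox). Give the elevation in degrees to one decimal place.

Solar declination: sin δ = sin ε · sin L_s = sin 23.44° × sin 232.4° = -0.31516, so δ = -18.371°.
At local noon the hour angle is zero, so the zenith angle equals |ϕ − δ| = |-63.9° − (-18.371°)| = 45.529°.
Elevation = 90° − 45.529° = 44.5°.

44.5°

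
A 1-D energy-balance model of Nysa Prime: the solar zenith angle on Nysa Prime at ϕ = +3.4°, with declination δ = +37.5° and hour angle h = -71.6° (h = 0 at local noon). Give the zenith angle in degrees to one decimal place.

cos θ_z = sin ϕ sin δ + cos ϕ cos δ cos h = 0.036103 + 0.249980 = 0.286083.
θ_z = arccos(0.286083) = 73.4°.

θ_z = 73.4°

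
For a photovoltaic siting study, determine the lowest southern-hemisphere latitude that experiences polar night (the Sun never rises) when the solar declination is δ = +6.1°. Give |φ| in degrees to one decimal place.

Polar night requires cos H₀ = −tan φ tan δ ≥ 1, i.e. tan φ tan δ ≤ −1.
The boundary is |tan φ| · |tan δ| = 1, so |φ| = 90° − |δ| = 90° − 6.1° = 83.9° in the southern hemisphere.

|φ| = 83.9°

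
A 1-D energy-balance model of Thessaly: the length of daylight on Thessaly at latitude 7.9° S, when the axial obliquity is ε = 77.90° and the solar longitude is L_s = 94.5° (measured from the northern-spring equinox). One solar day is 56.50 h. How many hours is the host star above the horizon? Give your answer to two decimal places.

Solar declination: sin δ = sin ε · sin L_s = sin 77.90° × sin 94.5° = 0.97477, so δ = +77.102°.
cos h₀ = −tan ϕ · tan δ = −tan(-7.9°) × tan(+77.102°) = 0.6060, so h₀ = 0.9198 rad = 52.70°.
Daylight = 2h₀/(2π) × 56.50 h = (0.9198/π) × 56.50 = 16.54 h.

16.54 h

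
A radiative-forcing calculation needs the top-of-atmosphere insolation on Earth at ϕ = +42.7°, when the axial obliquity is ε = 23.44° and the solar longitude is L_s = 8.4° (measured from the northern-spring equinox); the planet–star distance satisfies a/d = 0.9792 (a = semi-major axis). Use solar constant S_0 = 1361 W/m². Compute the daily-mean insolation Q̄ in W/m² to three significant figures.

Solar declination: sin δ = sin ε · sin L_s = sin 23.44° × sin 8.4° = 0.05811, so δ = +3.331°.
cos h₀ = −tan(+42.7°) tan(+3.331°) = -0.0537, h₀ = 1.6245 rad.
Bracket: h₀ sin ϕ sin δ + cos ϕ cos δ sin h₀ = 1.6245×0.67816×0.05811 + 0.73491×0.99831×0.99856 = 0.064018 + 0.732612 = 0.796630.
Inverse-square distance factor (a/d)² = 0.9792² = 0.958833.
Q̄ = (S_0/π) × 0.958833 × [bracket] = (1361/π) × 0.958833 × 0.796630 = 330.9 W/m².

Q̄ ≈ 331 W/m²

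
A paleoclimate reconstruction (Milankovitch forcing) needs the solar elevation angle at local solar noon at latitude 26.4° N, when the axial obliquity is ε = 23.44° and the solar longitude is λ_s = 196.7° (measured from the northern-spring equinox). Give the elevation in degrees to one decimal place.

57.0°

Solar declination: sin δ = sin ε · sin λ_s = sin 23.44° × sin 196.7° = -0.11431, so δ = -6.564°.
At local noon the hour angle is zero, so the zenith angle equals |φ − δ| = |+26.4° − (-6.564°)| = 32.964°.
Elevation = 90° − 32.964° = 57.0°.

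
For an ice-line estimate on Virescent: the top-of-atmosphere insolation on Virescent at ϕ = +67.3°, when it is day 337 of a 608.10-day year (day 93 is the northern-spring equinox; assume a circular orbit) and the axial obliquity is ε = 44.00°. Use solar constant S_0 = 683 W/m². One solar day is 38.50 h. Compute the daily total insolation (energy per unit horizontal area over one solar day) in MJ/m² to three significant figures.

35.3 MJ/m²

Solar longitude: L_s = 360° × (337 − 93)/608.10 = 144.450°.
sin δ = sin 44.00° × sin 144.450° = 0.40388, so δ = +23.821°.
cos h₀ = −tan(+67.3°) tan(+23.821°) = -1.0554 ≤ −1 ⇒ polar day, h₀ = π.
Bracket: h₀ sin ϕ sin δ + cos ϕ cos δ sin h₀ = 3.1416×0.92254×0.40388 + 0.38591×0.91481×0.00000 = 1.170546 + 0.000000 = 1.170546.
Q̄ = (S_0/π) × [bracket] = (683/π) × 1.170546 = 254.48 W/m².
Daily total = Q̄ × 38.50 h × 3600 s/h = 254.48 × 38.50 × 3600 / 10⁶ = 35.27 MJ/m².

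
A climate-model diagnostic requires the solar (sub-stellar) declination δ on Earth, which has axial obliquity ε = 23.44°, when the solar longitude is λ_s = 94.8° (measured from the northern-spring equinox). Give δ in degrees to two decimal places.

sin δ = sin ε · sin λ_s = sin 23.44° × sin 94.8° = 0.396393.
δ = arcsin(0.396393) = +23.35°.

δ = +23.35°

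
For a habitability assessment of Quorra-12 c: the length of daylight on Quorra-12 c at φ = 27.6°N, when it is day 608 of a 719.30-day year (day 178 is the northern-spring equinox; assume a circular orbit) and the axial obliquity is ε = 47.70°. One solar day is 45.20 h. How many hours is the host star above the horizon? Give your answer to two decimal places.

Solar longitude: λ_s = 360° × (608 − 178)/719.30 = 215.209°.
sin δ = sin 47.70° × sin 215.209° = -0.42644, so δ = -25.242°.
cos H₀ = −tan φ · tan δ = −tan(+27.6°) × tan(-25.242°) = 0.2465, so H₀ = 1.3218 rad = 75.73°.
Daylight = 2H₀/(2π) × 45.20 h = (1.3218/π) × 45.20 = 19.02 h.

19.02 h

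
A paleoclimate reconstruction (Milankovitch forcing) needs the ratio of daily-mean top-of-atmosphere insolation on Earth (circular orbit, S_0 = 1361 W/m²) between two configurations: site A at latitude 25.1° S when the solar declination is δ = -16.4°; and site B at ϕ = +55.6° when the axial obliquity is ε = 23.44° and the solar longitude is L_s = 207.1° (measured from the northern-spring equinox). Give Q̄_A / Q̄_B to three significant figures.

— Configuration A (ϕ=-25.1°):
cos h₀ = −tan(-25.1°) tan(-16.400°) = -0.1379, h₀ = 1.7091 rad.
Bracket: h₀ sin ϕ sin δ + cos ϕ cos δ sin h₀ = 1.7091×-0.42420×-0.28234 + 0.90557×0.95931×0.99045 = 0.204697 + 0.860426 = 1.065123.
Q̄ = (S_0/π) × [bracket] = (1361/π) × 1.065123 = 461.43 W/m².
— Configuration B (ϕ=+55.6°):
Solar declination: sin δ = sin ε · sin L_s = sin 23.44° × sin 207.1° = -0.18121, so δ = -10.440°.
cos h₀ = −tan(+55.6°) tan(-10.440°) = 0.2691, h₀ = 1.2983 rad.
Bracket: h₀ sin ϕ sin δ + cos ϕ cos δ sin h₀ = 1.2983×0.82511×-0.18121 + 0.56497×0.98344×0.96311 = -0.194119 + 0.535117 = 0.340998.
Q̄ = (S_0/π) × [bracket] = (1361/π) × 0.340998 = 147.73 W/m².
Ratio Q̄_A / Q̄_B = 461.43 / 147.73 = 3.123.

Q̄_A / Q̄_B ≈ 3.12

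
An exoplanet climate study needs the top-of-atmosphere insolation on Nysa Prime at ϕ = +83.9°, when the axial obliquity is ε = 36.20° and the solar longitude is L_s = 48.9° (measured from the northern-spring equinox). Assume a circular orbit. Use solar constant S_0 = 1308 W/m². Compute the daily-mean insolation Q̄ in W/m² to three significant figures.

Solar declination: sin δ = sin ε · sin L_s = sin 36.20° × sin 48.9° = 0.44506, so δ = +26.427°.
cos h₀ = −tan(+83.9°) tan(+26.427°) = -4.6505 ≤ −1 ⇒ polar day, h₀ = π.
Bracket: h₀ sin ϕ sin δ + cos ϕ cos δ sin h₀ = 3.1416×0.99434×0.44506 + 0.10626×0.89550×0.00000 = 1.390287 + 0.000000 = 1.390287.
Q̄ = (S_0/π) × [bracket] = (1308/π) × 1.390287 = 578.8 W/m².

Q̄ ≈ 579 W/m²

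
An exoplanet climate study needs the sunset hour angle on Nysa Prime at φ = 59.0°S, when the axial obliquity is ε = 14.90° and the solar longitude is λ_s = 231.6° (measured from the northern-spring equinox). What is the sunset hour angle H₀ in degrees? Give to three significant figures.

Solar declination: sin δ = sin ε · sin λ_s = sin 14.90° × sin 231.6° = -0.20151, so δ = -11.625°.
cos H₀ = −tan φ · tan δ = −tan(-59.0°) × tan(-11.625°) = -0.3424, so H₀ = 1.9203 rad = 110.02°.

H₀ = 110°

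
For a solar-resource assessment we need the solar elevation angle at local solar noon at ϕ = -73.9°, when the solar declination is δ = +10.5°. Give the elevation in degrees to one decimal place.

5.6°

At local noon the hour angle is zero, so the zenith angle equals |ϕ − δ| = |-73.9° − (+10.500°)| = 84.400°.
Elevation = 90° − 84.400° = 5.6°.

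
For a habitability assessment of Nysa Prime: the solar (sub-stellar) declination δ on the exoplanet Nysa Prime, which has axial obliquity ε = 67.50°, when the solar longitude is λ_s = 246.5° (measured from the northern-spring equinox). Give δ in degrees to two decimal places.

δ = -57.91°

sin δ = sin ε · sin λ_s = sin 67.50° × sin 246.5° = -0.847253.
δ = arcsin(-0.847253) = -57.91°.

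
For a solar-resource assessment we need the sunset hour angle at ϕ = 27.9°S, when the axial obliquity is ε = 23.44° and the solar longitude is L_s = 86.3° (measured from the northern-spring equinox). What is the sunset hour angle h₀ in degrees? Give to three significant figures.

h₀ = 76.8°

Solar declination: sin δ = sin ε · sin L_s = sin 23.44° × sin 86.3° = 0.39696, so δ = +23.388°.
cos h₀ = −tan ϕ · tan δ = −tan(-27.9°) × tan(+23.388°) = 0.2290, so h₀ = 1.3398 rad = 76.76°.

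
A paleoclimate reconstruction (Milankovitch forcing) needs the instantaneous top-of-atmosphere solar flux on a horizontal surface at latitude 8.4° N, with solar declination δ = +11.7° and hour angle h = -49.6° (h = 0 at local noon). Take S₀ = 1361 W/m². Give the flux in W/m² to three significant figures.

cos θ_z = sin φ sin δ + cos φ cos δ cos h = 0.029624 + 0.627845 = 0.657469.
Flux = S₀ · cos θ_z = 1361 × 0.657469 = 894.8 W/m².

895 W/m²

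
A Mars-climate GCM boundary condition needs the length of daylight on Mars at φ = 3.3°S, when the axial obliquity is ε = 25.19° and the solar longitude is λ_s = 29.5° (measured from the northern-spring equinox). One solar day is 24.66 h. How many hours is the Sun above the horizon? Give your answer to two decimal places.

12.23 h

Solar declination: sin δ = sin ε · sin λ_s = sin 25.19° × sin 29.5° = 0.20959, so δ = +12.098°.
cos H₀ = −tan φ · tan δ = −tan(-3.3°) × tan(+12.098°) = 0.0124, so H₀ = 1.5584 rad = 89.29°.
Daylight = 2H₀/(2π) × 24.66 h = (1.5584/π) × 24.66 = 12.23 h.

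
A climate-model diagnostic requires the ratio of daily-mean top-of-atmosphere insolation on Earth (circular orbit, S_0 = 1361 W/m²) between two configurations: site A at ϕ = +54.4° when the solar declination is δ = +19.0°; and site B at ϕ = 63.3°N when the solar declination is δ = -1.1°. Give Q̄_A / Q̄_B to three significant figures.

Q̄_A / Q̄_B ≈ 2.44

— Configuration A (ϕ=+54.4°):
cos h₀ = −tan(+54.4°) tan(+19.000°) = -0.4810, h₀ = 2.0725 rad.
Bracket: h₀ sin ϕ sin δ + cos ϕ cos δ sin h₀ = 2.0725×0.81310×0.32557 + 0.58212×0.94552×0.87675 = 0.548634 + 0.482569 = 1.031203.
Q̄ = (S_0/π) × [bracket] = (1361/π) × 1.031203 = 446.74 W/m².
— Configuration B (ϕ=+63.3°):
cos h₀ = −tan(+63.3°) tan(-1.100°) = 0.0382, h₀ = 1.5326 rad.
Bracket: h₀ sin ϕ sin δ + cos ϕ cos δ sin h₀ = 1.5326×0.89337×-0.01920 + 0.44932×0.99982×0.99927 = -0.026288 + 0.448911 = 0.422623.
Q̄ = (S_0/π) × [bracket] = (1361/π) × 0.422623 = 183.09 W/m².
Ratio Q̄_A / Q̄_B = 446.74 / 183.09 = 2.440.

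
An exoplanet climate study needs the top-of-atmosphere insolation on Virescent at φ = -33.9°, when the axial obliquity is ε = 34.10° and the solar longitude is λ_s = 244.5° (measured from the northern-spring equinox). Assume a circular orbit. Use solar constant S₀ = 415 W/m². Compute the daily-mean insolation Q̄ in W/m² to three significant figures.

Solar declination: sin δ = sin ε · sin λ_s = sin 34.10° × sin 244.5° = -0.50602, so δ = -30.399°.
cos H₀ = −tan(-33.9°) tan(-30.399°) = -0.3942, H₀ = 1.9760 rad.
Bracket: H₀ sin φ sin δ + cos φ cos δ sin H₀ = 1.9760×-0.55775×-0.50602 + 0.83001×0.86252×0.91901 = 0.557692 + 0.657919 = 1.215611.
Q̄ = (S₀/π) × [bracket] = (415/π) × 1.215611 = 160.6 W/m².

Q̄ ≈ 161 W/m²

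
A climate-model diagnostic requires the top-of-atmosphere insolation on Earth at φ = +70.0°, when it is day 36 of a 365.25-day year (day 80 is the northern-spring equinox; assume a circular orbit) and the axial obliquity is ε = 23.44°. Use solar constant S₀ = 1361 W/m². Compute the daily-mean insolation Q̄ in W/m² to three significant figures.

Solar longitude: λ_s = 360° × (36 − 80)/365.25 = -43.368°, i.e. -43.368° + 360° = 316.632°.
sin δ = sin 23.44° × sin 316.632° = -0.27315, so δ = -15.852°.
cos H₀ = −tan(+70.0°) tan(-15.852°) = 0.7801, H₀ = 0.6759 rad.
Bracket: H₀ sin φ sin δ + cos φ cos δ sin H₀ = 0.6759×0.93969×-0.27315 + 0.34202×0.96197×0.62560 = -0.173488 + 0.205831 = 0.032343.
Q̄ = (S₀/π) × [bracket] = (1361/π) × 0.032343 = 14.01 W/m².

Q̄ ≈ 14.0 W/m²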